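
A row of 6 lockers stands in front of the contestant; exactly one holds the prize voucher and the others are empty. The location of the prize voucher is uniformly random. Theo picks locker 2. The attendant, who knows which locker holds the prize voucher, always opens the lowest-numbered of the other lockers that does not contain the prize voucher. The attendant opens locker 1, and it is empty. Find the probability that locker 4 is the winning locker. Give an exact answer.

1/5

Apply Bayes' rule, conditioning on where the prize voucher actually is.
If it is in locker 1 (prior 1/6): the attendant opened locker 1, so this case is ruled out; weight (1/6)·0 = 0.
If it is in any of lockers 2, 3, 4, 5, and 6 (prior 1/6 each): locker 1 is the lowest-numbered option available, probability 1; weight (1/6)·1 = 1/6 each.
The weights sum to 5/6.
So P(the prize voucher in locker 4 | the attendant opened locker 1) = (1/6) / (5/6) = 1/5.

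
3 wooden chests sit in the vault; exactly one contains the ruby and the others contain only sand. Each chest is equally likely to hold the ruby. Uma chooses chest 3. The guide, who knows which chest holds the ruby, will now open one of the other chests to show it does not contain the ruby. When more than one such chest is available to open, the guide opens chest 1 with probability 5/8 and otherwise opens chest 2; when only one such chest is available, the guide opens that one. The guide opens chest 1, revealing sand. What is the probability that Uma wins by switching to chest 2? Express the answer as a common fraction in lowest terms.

8/13

Condition on the true location of the ruby.
If it is in chest 1 (prior 1/3): the guide opened chest 1, so this case is ruled out; weight (1/3)·0 = 0.
If it is in chest 2 (prior 1/3): only chest 1 is available, probability 1; weight (1/3)·1 = 1/3.
If it is in chest 3 (prior 1/3): chest 1 is available, opened with probability 5/8; weight (1/3)·(5/8) = 5/24.
The weights sum to 13/24.
So P(the ruby in chest 2 | the guide opened chest 1) = (1/3) / (13/24) = 8/13.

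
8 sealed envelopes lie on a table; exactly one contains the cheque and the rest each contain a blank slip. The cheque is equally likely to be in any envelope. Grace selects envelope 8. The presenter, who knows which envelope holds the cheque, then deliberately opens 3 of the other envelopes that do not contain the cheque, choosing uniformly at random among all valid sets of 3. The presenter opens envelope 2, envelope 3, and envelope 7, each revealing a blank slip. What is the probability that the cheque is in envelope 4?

7/32

Apply Bayes' rule, conditioning on where the cheque actually is.
If it is in any of envelopes 1, 4, 5, and 6 (prior 1/8 each): the presenter has 20 equally likely choices, so probability 1/20; weight (1/8)·(1/20) = 1/160 each.
If it is in any of envelopes 2, 3, and 7 (prior 1/8 each): that envelope was opened and seen not to hold the prize — ruled out; weight (1/8)·0 = 0 each.
If it is in envelope 8 (prior 1/8): the presenter has 35 equally likely choices, so probability 1/35; weight (1/8)·(1/35) = 1/280.
The weights sum to 1/35.
So P(the cheque in envelope 4 | the presenter opened envelope 2, envelope 3, and envelope 7) = (1/160) / (1/35) = 7/32.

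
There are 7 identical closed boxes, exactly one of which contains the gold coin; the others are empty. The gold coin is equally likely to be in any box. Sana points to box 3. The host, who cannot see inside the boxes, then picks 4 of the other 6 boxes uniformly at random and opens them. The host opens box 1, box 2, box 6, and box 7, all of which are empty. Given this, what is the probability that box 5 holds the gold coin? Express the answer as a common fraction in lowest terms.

1/3

Apply Bayes' rule, conditioning on where the gold coin actually is.
If it is in any of boxes 1, 2, 6, and 7 (prior 1/7 each): that box was opened and seen not to hold the prize — ruled out; weight (1/7)·0 = 0 each.
If it is in any of boxes 3, 4, and 5 (prior 1/7 each): the host picks exactly this set with probability 1/15 regardless, and none is the prize; weight (1/7)·(1/15) = 1/105 each.
The weights sum to 1/35.
So P(the gold coin in box 5 | the host opened box 1, box 2, box 6, and box 7) = (1/105) / (1/35) = 1/3.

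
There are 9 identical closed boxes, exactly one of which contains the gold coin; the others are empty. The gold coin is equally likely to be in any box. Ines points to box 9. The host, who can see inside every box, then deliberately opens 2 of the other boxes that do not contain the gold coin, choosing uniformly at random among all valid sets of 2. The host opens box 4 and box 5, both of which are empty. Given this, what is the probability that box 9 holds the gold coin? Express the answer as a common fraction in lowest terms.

Consider each possible location of the gold coin in turn.
If it is in any of boxes 1, 2, 3, 6, 7, and 8 (prior 1/9 each): the host has 21 equally likely choices, so probability 1/21; weight (1/9)·(1/21) = 1/189 each.
If it is in either of boxes 4 and 5 (prior 1/9 each): that box was opened and seen not to hold the prize — ruled out; weight (1/9)·0 = 0 each.
If it is in box 9 (prior 1/9): the host has 28 equally likely choices, so probability 1/28; weight (1/9)·(1/28) = 1/252.
The weights sum to 1/28.
So P(the gold coin in box 9 | the host opened box 4 and box 5) = (1/252) / (1/28) = 1/9.

1/9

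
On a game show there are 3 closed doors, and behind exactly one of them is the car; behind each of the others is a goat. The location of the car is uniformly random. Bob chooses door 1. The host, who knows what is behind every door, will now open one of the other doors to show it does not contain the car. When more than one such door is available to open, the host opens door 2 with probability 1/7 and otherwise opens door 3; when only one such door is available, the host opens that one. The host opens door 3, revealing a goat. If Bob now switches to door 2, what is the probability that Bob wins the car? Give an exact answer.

7/13

Consider each possible location of the car in turn.
If it is behind door 1 (prior 1/3): door 2 is available but not opened, probability 6/7; weight (1/3)·(6/7) = 2/7.
If it is behind door 2 (prior 1/3): only door 3 is available, probability 1; weight (1/3)·1 = 1/3.
If it is behind door 3 (prior 1/3): the host opened door 3, so this case is ruled out; weight (1/3)·0 = 0.
The weights sum to 13/21.
So P(the car behind door 2 | the host opened door 3) = (1/3) / (13/21) = 7/13.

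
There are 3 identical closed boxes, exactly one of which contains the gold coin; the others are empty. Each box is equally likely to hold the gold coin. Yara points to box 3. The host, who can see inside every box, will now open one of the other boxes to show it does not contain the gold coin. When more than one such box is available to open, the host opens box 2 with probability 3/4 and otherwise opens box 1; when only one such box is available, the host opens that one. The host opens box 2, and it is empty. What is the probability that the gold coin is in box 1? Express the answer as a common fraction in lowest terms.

Consider each possible location of the gold coin in turn.
If it is in box 1 (prior 1/3): only box 2 is available, probability 1; weight (1/3)·1 = 1/3.
If it is in box 2 (prior 1/3): the host opened box 2, so this case is ruled out; weight (1/3)·0 = 0.
If it is in box 3 (prior 1/3): box 2 is available, opened with probability 3/4; weight (1/3)·(3/4) = 1/4.
The weights sum to 7/12.
So P(the gold coin in box 1 | the host opened box 2) = (1/3) / (7/12) = 4/7.

4/7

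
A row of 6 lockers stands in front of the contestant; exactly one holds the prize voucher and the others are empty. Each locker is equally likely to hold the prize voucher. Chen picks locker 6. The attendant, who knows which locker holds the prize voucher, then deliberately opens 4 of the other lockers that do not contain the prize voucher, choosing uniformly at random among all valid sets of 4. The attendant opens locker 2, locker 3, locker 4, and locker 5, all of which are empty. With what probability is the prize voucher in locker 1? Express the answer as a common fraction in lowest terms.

Consider each possible location of the prize voucher in turn.
If it is in locker 1 (prior 1/6): the attendant has no choice, probability 1; weight (1/6)·1 = 1/6.
If it is in any of lockers 2, 3, 4, and 5 (prior 1/6 each): that locker was opened and seen not to hold the prize — ruled out; weight (1/6)·0 = 0 each.
If it is in locker 6 (prior 1/6): the attendant has 5 equally likely choices, so probability 1/5; weight (1/6)·(1/5) = 1/30.
The weights sum to 1/5.
So P(the prize voucher in locker 1 | the attendant opened locker 2, locker 3, locker 4, and locker 5) = (1/6) / (1/5) = 5/6.

5/6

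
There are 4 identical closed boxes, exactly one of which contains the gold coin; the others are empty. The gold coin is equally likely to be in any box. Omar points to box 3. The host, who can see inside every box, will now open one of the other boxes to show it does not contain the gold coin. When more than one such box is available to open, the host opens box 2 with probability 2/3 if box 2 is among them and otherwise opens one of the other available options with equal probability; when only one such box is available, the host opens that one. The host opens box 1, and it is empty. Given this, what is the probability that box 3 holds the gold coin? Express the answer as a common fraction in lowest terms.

Consider each possible location of the gold coin in turn.
If it is in box 1 (prior 1/4): the host opened box 1, so this case is ruled out; weight (1/4)·0 = 0.
If it is in box 2 (prior 1/4): box 2 holds the prize so is unavailable; the host chooses uniformly among the 2 others, probability 1/2; weight (1/4)·(1/2) = 1/8.
If it is in box 3 (prior 1/4): box 2 is available but not opened; box 1 gets probability (1 − 2/3)/2 = 1/6; weight (1/4)·(1/6) = 1/24.
If it is in box 4 (prior 1/4): box 2 is available but not opened, probability 1/3; weight (1/4)·(1/3) = 1/12.
The weights sum to 1/4.
So P(the gold coin in box 3 | the host opened box 1) = (1/24) / (1/4) = 1/6.

1/6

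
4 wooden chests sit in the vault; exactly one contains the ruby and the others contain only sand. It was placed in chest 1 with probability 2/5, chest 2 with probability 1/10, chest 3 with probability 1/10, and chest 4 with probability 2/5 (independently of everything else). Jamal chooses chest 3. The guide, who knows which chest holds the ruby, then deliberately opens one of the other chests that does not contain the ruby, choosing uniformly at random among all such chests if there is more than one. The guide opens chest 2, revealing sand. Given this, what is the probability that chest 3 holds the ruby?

1/13

Condition on the true location of the ruby.
If it is in either of chests 1 and 4 (prior 2/5 each): the guide has 2 equally likely choices, so probability 1/2; weight (2/5)·(1/2) = 1/5 each.
If it is in chest 2 (prior 1/10): the guide opened chest 2, so this case is ruled out; weight (1/10)·0 = 0.
If it is in chest 3 (prior 1/10): the guide has 3 equally likely choices, so probability 1/3; weight (1/10)·(1/3) = 1/30.
The weights sum to 13/30.
So P(the ruby in chest 3 | the guide opened chest 2) = (1/30) / (13/30) = 1/13.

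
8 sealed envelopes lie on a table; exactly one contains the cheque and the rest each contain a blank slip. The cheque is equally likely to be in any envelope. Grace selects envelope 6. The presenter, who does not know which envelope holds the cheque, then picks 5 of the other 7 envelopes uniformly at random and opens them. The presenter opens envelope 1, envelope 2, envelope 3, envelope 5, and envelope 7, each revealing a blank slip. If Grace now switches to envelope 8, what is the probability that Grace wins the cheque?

Apply Bayes' rule, conditioning on where the cheque actually is.
If it is in any of envelopes 1, 2, 3, 5, and 7 (prior 1/8 each): that envelope was opened and seen not to hold the prize — ruled out; weight (1/8)·0 = 0 each.
If it is in any of envelopes 4, 6, and 8 (prior 1/8 each): the presenter picks exactly this set with probability 1/21 regardless, and none is the prize; weight (1/8)·(1/21) = 1/168 each.
The weights sum to 1/56.
So P(the cheque in envelope 8 | the presenter opened envelope 1, envelope 2, envelope 3, envelope 5, and envelope 7) = (1/168) / (1/56) = 1/3.

1/3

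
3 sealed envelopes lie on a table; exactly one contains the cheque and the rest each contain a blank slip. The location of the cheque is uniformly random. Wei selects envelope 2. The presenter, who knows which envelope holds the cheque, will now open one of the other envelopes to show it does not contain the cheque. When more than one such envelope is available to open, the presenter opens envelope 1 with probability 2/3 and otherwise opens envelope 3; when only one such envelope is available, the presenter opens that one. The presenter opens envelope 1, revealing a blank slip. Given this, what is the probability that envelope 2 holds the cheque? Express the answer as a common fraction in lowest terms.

2/5

Apply Bayes' rule, conditioning on where the cheque actually is.
If it is in envelope 1 (prior 1/3): the presenter opened envelope 1, so this case is ruled out; weight (1/3)·0 = 0.
If it is in envelope 2 (prior 1/3): envelope 1 is available, opened with probability 2/3; weight (1/3)·(2/3) = 2/9.
If it is in envelope 3 (prior 1/3): only envelope 1 is available, probability 1; weight (1/3)·1 = 1/3.
The weights sum to 5/9.
So P(the cheque in envelope 2 | the presenter opened envelope 1) = (2/9) / (5/9) = 2/5.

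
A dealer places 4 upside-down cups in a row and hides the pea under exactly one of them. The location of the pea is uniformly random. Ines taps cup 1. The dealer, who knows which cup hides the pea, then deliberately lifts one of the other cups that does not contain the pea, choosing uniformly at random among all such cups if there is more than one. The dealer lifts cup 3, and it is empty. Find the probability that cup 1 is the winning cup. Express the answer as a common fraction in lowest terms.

Condition on the true location of the pea.
If it is under cup 1 (prior 1/4): the dealer has 3 equally likely choices, so probability 1/3; weight (1/4)·(1/3) = 1/12.
If it is under either of cups 2 and 4 (prior 1/4 each): the dealer has 2 equally likely choices, so probability 1/2; weight (1/4)·(1/2) = 1/8 each.
If it is under cup 3 (prior 1/4): the dealer opened cup 3, so this case is ruled out; weight (1/4)·0 = 0.
The weights sum to 1/3.
So P(the pea under cup 1 | the dealer opened cup 3) = (1/12) / (1/3) = 1/4.

1/4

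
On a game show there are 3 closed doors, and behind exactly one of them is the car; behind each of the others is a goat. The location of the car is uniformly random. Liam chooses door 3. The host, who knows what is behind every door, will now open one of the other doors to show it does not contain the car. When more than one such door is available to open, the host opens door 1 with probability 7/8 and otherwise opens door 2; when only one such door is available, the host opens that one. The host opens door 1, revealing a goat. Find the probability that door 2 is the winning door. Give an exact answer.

Condition on the true location of the car.
If it is behind door 1 (prior 1/3): the host opened door 1, so this case is ruled out; weight (1/3)·0 = 0.
If it is behind door 2 (prior 1/3): only door 1 is available, probability 1; weight (1/3)·1 = 1/3.
If it is behind door 3 (prior 1/3): door 1 is available, opened with probability 7/8; weight (1/3)·(7/8) = 7/24.
The weights sum to 5/8.
So P(the car behind door 2 | the host opened door 1) = (1/3) / (5/8) = 8/15.

8/15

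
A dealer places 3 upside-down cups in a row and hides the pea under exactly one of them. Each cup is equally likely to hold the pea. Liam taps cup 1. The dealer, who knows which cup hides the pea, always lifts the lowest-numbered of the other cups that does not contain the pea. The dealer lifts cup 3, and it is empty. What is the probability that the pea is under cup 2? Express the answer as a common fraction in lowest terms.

1

Consider each possible location of the pea in turn.
If it is under cup 1 (prior 1/3): the dealer would have opened cup 2 instead, probability 0; weight (1/3)·0 = 0.
If it is under cup 2 (prior 1/3): cup 3 is the lowest-numbered option available, probability 1; weight (1/3)·1 = 1/3.
If it is under cup 3 (prior 1/3): the dealer opened cup 3, so this case is ruled out; weight (1/3)·0 = 0.
The weights sum to 1/3.
So P(the pea under cup 2 | the dealer opened cup 3) = (1/3) / (1/3) = 1.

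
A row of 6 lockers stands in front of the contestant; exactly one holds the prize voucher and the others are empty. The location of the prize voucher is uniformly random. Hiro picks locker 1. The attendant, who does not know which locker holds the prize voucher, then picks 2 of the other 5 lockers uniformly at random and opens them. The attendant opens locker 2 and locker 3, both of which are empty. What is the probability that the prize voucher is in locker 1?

1/4

Consider each possible location of the prize voucher in turn.
If it is in any of lockers 1, 4, 5, and 6 (prior 1/6 each): the attendant picks exactly this set with probability 1/10 regardless, and none is the prize; weight (1/6)·(1/10) = 1/60 each.
If it is in either of lockers 2 and 3 (prior 1/6 each): that locker was opened and seen not to hold the prize — ruled out; weight (1/6)·0 = 0 each.
The weights sum to 1/15.
So P(the prize voucher in locker 1 | the attendant opened locker 2 and locker 3) = (1/60) / (1/15) = 1/4.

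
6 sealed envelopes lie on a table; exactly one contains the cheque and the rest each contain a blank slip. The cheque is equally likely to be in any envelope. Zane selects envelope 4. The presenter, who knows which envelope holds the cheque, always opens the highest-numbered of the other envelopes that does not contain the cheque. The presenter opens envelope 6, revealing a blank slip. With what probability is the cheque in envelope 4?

1/5

Consider each possible location of the cheque in turn.
If it is in any of envelopes 1, 2, 3, 4, and 5 (prior 1/6 each): envelope 6 is the highest-numbered option available, probability 1; weight (1/6)·1 = 1/6 each.
If it is in envelope 6 (prior 1/6): the presenter opened envelope 6, so this case is ruled out; weight (1/6)·0 = 0.
The weights sum to 5/6.
So P(the cheque in envelope 4 | the presenter opened envelope 6) = (1/6) / (5/6) = 1/5.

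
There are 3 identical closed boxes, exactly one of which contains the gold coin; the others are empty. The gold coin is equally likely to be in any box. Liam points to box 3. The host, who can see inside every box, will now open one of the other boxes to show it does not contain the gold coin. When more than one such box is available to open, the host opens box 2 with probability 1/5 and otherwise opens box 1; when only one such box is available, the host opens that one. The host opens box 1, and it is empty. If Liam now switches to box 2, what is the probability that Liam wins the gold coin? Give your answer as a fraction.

Consider each possible location of the gold coin in turn.
If it is in box 1 (prior 1/3): the host opened box 1, so this case is ruled out; weight (1/3)·0 = 0.
If it is in box 2 (prior 1/3): only box 1 is available, probability 1; weight (1/3)·1 = 1/3.
If it is in box 3 (prior 1/3): box 2 is available but not opened, probability 4/5; weight (1/3)·(4/5) = 4/15.
The weights sum to 3/5.
So P(the gold coin in box 2 | the host opened box 1) = (1/3) / (3/5) = 5/9.

5/9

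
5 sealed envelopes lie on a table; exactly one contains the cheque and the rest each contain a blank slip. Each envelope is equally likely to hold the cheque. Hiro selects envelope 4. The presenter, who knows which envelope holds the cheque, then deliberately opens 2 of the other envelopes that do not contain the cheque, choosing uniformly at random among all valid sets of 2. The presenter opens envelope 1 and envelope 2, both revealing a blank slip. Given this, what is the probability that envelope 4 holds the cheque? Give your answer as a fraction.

1/5

Condition on the true location of the cheque.
If it is in either of envelopes 1 and 2 (prior 1/5 each): that envelope was opened and seen not to hold the prize — ruled out; weight (1/5)·0 = 0 each.
If it is in either of envelopes 3 and 5 (prior 1/5 each): the presenter has 3 equally likely choices, so probability 1/3; weight (1/5)·(1/3) = 1/15 each.
If it is in envelope 4 (prior 1/5): the presenter has 6 equally likely choices, so probability 1/6; weight (1/5)·(1/6) = 1/30.
The weights sum to 1/6.
So P(the cheque in envelope 4 | the presenter opened envelope 1 and envelope 2) = (1/30) / (1/6) = 1/5.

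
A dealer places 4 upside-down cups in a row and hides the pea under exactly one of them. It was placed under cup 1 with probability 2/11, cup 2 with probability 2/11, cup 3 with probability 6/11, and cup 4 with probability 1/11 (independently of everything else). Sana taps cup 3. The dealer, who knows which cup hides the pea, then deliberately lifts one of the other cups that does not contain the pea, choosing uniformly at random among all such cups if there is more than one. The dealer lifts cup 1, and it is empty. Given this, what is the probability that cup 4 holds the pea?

Apply Bayes' rule, conditioning on where the pea actually is.
If it is under cup 1 (prior 2/11): the dealer opened cup 1, so this case is ruled out; weight (2/11)·0 = 0.
If it is under cup 2 (prior 2/11): the dealer has 2 equally likely choices, so probability 1/2; weight (2/11)·(1/2) = 1/11.
If it is under cup 3 (prior 6/11): the dealer has 3 equally likely choices, so probability 1/3; weight (6/11)·(1/3) = 2/11.
If it is under cup 4 (prior 1/11): the dealer has 2 equally likely choices, so probability 1/2; weight (1/11)·(1/2) = 1/22.
The weights sum to 7/22.
So P(the pea under cup 4 | the dealer opened cup 1) = (1/22) / (7/22) = 1/7.

1/7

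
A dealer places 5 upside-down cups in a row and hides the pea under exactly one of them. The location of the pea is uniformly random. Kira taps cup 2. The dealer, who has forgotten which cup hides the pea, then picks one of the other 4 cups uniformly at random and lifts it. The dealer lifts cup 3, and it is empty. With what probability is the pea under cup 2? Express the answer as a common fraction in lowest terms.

Apply Bayes' rule, conditioning on where the pea actually is.
If it is under any of cups 1, 2, 4, and 5 (prior 1/5 each): the dealer picks cup 3 with probability 1/4 regardless, and it is not the prize; weight (1/5)·(1/4) = 1/20 each.
If it is under cup 3 (prior 1/5): the dealer opened cup 3, so this case is ruled out; weight (1/5)·0 = 0.
The weights sum to 1/5.
So P(the pea under cup 2 | the dealer opened cup 3) = (1/20) / (1/5) = 1/4.

1/4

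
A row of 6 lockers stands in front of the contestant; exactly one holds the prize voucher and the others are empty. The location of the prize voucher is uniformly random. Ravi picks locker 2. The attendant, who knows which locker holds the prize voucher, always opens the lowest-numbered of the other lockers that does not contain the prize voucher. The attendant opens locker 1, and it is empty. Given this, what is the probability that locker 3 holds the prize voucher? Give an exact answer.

Apply Bayes' rule, conditioning on where the prize voucher actually is.
If it is in locker 1 (prior 1/6): the attendant opened locker 1, so this case is ruled out; weight (1/6)·0 = 0.
If it is in any of lockers 2, 3, 4, 5, and 6 (prior 1/6 each): locker 1 is the lowest-numbered option available, probability 1; weight (1/6)·1 = 1/6 each.
The weights sum to 5/6.
So P(the prize voucher in locker 3 | the attendant opened locker 1) = (1/6) / (5/6) = 1/5.

1/5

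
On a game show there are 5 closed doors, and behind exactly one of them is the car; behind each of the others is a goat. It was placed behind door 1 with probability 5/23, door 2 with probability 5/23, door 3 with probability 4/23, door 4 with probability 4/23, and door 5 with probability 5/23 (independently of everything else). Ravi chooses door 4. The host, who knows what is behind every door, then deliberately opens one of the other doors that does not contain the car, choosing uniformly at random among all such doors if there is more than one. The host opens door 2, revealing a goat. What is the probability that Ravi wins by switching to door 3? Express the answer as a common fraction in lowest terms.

4/17

Consider each possible location of the car in turn.
If it is behind either of doors 1 and 5 (prior 5/23 each): the host has 3 equally likely choices, so probability 1/3; weight (5/23)·(1/3) = 5/69 each.
If it is behind door 2 (prior 5/23): the host opened door 2, so this case is ruled out; weight (5/23)·0 = 0.
If it is behind door 3 (prior 4/23): the host has 3 equally likely choices, so probability 1/3; weight (4/23)·(1/3) = 4/69.
If it is behind door 4 (prior 4/23): the host has 4 equally likely choices, so probability 1/4; weight (4/23)·(1/4) = 1/23.
The weights sum to 17/69.
So P(the car behind door 3 | the host opened door 2) = (4/69) / (17/69) = 4/17.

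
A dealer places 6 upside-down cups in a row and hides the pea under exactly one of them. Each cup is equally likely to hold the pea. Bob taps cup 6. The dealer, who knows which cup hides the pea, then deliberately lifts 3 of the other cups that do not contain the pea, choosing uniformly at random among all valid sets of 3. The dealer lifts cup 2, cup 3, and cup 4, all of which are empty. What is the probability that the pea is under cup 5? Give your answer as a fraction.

Condition on the true location of the pea.
If it is under either of cups 1 and 5 (prior 1/6 each): the dealer has 4 equally likely choices, so probability 1/4; weight (1/6)·(1/4) = 1/24 each.
If it is under any of cups 2, 3, and 4 (prior 1/6 each): that cup was opened and seen not to hold the prize — ruled out; weight (1/6)·0 = 0 each.
If it is under cup 6 (prior 1/6): the dealer has 10 equally likely choices, so probability 1/10; weight (1/6)·(1/10) = 1/60.
The weights sum to 1/10.
So P(the pea under cup 5 | the dealer opened cup 2, cup 3, and cup 4) = (1/24) / (1/10) = 5/12.

5/12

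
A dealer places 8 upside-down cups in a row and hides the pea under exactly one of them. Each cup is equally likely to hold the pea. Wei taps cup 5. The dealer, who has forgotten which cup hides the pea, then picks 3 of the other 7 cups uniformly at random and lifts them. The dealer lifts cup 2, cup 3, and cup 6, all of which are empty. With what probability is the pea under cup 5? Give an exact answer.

1/5

Condition on the true location of the pea.
If it is under any of cups 1, 4, 5, 7, and 8 (prior 1/8 each): the dealer picks exactly this set with probability 1/35 regardless, and none is the prize; weight (1/8)·(1/35) = 1/280 each.
If it is under any of cups 2, 3, and 6 (prior 1/8 each): that cup was opened and seen not to hold the prize — ruled out; weight (1/8)·0 = 0 each.
The weights sum to 1/56.
So P(the pea under cup 5 | the dealer opened cup 2, cup 3, and cup 6) = (1/280) / (1/56) = 1/5.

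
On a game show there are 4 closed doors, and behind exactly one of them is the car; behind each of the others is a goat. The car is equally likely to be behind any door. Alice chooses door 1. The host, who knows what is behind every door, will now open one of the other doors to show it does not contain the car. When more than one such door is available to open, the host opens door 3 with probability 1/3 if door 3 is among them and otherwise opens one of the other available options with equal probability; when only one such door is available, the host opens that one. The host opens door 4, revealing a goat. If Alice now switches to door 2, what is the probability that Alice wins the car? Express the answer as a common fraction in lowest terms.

4/9

Condition on the true location of the car.
If it is behind door 1 (prior 1/4): door 3 is available but not opened; door 4 gets probability (1 − 1/3)/2 = 1/3; weight (1/4)·(1/3) = 1/12.
If it is behind door 2 (prior 1/4): door 3 is available but not opened, probability 2/3; weight (1/4)·(2/3) = 1/6.
If it is behind door 3 (prior 1/4): door 3 holds the prize so is unavailable; the host chooses uniformly among the 2 others, probability 1/2; weight (1/4)·(1/2) = 1/8.
If it is behind door 4 (prior 1/4): the host opened door 4, so this case is ruled out; weight (1/4)·0 = 0.
The weights sum to 3/8.
So P(the car behind door 2 | the host opened door 4) = (1/6) / (3/8) = 4/9.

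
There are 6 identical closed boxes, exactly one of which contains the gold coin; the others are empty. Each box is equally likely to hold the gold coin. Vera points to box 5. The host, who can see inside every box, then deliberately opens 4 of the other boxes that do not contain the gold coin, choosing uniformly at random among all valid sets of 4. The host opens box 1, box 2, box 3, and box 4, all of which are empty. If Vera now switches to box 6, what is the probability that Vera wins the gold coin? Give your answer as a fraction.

5/6

Apply Bayes' rule, conditioning on where the gold coin actually is.
If it is in any of boxes 1, 2, 3, and 4 (prior 1/6 each): that box was opened and seen not to hold the prize — ruled out; weight (1/6)·0 = 0 each.
If it is in box 5 (prior 1/6): the host has 5 equally likely choices, so probability 1/5; weight (1/6)·(1/5) = 1/30.
If it is in box 6 (prior 1/6): the host has no choice, probability 1; weight (1/6)·1 = 1/6.
The weights sum to 1/5.
So P(the gold coin in box 6 | the host opened box 1, box 2, box 3, and box 4) = (1/6) / (1/5) = 5/6.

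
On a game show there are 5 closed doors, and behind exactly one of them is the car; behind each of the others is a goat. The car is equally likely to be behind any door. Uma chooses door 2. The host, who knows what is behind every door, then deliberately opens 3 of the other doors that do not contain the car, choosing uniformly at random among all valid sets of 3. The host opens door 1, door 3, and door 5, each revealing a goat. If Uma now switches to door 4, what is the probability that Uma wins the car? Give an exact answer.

4/5

Consider each possible location of the car in turn.
If it is behind any of doors 1, 3, and 5 (prior 1/5 each): that door was opened and seen not to hold the prize — ruled out; weight (1/5)·0 = 0 each.
If it is behind door 2 (prior 1/5): the host has 4 equally likely choices, so probability 1/4; weight (1/5)·(1/4) = 1/20.
If it is behind door 4 (prior 1/5): the host has no choice, probability 1; weight (1/5)·1 = 1/5.
The weights sum to 1/4.
So P(the car behind door 4 | the host opened door 1, door 3, and door 5) = (1/5) / (1/4) = 4/5.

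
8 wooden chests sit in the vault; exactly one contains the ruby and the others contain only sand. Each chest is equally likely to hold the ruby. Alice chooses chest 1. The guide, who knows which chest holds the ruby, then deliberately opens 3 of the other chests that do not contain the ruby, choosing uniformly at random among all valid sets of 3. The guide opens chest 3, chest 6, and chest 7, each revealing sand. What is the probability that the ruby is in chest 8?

Condition on the true location of the ruby.
If it is in chest 1 (prior 1/8): the guide has 35 equally likely choices, so probability 1/35; weight (1/8)·(1/35) = 1/280.
If it is in any of chests 2, 4, 5, and 8 (prior 1/8 each): the guide has 20 equally likely choices, so probability 1/20; weight (1/8)·(1/20) = 1/160 each.
If it is in any of chests 3, 6, and 7 (prior 1/8 each): that chest was opened and seen not to hold the prize — ruled out; weight (1/8)·0 = 0 each.
The weights sum to 1/35.
So P(the ruby in chest 8 | the guide opened chest 3, chest 6, and chest 7) = (1/160) / (1/35) = 7/32.

7/32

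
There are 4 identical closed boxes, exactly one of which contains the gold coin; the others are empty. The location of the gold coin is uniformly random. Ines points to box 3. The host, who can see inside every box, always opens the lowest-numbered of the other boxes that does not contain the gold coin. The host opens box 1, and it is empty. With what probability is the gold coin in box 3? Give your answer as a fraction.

1/3

Consider each possible location of the gold coin in turn.
If it is in box 1 (prior 1/4): the host opened box 1, so this case is ruled out; weight (1/4)·0 = 0.
If it is in any of boxes 2, 3, and 4 (prior 1/4 each): box 1 is the lowest-numbered option available, probability 1; weight (1/4)·1 = 1/4 each.
The weights sum to 3/4.
So P(the gold coin in box 3 | the host opened box 1) = (1/4) / (3/4) = 1/3.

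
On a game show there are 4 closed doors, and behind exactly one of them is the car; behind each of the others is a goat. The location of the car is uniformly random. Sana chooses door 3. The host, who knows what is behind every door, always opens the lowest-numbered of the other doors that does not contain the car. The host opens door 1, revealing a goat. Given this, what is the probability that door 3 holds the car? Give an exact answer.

Condition on the true location of the car.
If it is behind door 1 (prior 1/4): the host opened door 1, so this case is ruled out; weight (1/4)·0 = 0.
If it is behind any of doors 2, 3, and 4 (prior 1/4 each): door 1 is the lowest-numbered option available, probability 1; weight (1/4)·1 = 1/4 each.
The weights sum to 3/4.
So P(the car behind door 3 | the host opened door 1) = (1/4) / (3/4) = 1/3.

1/3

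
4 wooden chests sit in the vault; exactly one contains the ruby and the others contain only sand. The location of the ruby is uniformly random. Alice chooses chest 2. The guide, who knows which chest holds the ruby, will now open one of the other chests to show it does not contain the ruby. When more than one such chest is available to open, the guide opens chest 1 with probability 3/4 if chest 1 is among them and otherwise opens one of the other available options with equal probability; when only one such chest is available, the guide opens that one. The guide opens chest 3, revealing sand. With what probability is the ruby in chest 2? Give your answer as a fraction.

1/7

Consider each possible location of the ruby in turn.
If it is in chest 1 (prior 1/4): chest 1 holds the prize so is unavailable; the guide chooses uniformly among the 2 others, probability 1/2; weight (1/4)·(1/2) = 1/8.
If it is in chest 2 (prior 1/4): chest 1 is available but not opened; chest 3 gets probability (1 − 3/4)/2 = 1/8; weight (1/4)·(1/8) = 1/32.
If it is in chest 3 (prior 1/4): the guide opened chest 3, so this case is ruled out; weight (1/4)·0 = 0.
If it is in chest 4 (prior 1/4): chest 1 is available but not opened, probability 1/4; weight (1/4)·(1/4) = 1/16.
The weights sum to 7/32.
So P(the ruby in chest 2 | the guide opened chest 3) = (1/32) / (7/32) = 1/7.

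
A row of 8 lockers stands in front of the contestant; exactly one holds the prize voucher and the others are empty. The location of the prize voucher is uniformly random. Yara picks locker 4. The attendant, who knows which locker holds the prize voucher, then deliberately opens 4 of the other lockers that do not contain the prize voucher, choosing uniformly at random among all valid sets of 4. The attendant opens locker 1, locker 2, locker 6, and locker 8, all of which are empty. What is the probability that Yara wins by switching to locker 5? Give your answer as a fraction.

7/24

Apply Bayes' rule, conditioning on where the prize voucher actually is.
If it is in any of lockers 1, 2, 6, and 8 (prior 1/8 each): that locker was opened and seen not to hold the prize — ruled out; weight (1/8)·0 = 0 each.
If it is in any of lockers 3, 5, and 7 (prior 1/8 each): the attendant has 15 equally likely choices, so probability 1/15; weight (1/8)·(1/15) = 1/120 each.
If it is in locker 4 (prior 1/8): the attendant has 35 equally likely choices, so probability 1/35; weight (1/8)·(1/35) = 1/280.
The weights sum to 1/35.
So P(the prize voucher in locker 5 | the attendant opened locker 1, locker 2, locker 6, and locker 8) = (1/120) / (1/35) = 7/24.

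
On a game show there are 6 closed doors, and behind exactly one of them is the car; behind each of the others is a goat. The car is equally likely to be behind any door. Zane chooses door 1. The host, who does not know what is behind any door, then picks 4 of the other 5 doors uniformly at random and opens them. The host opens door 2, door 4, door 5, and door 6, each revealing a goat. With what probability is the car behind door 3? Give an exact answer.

1/2

Because the host chose which doors to open without knowing where the car is, the choice is independent of the prize location. Learning that none of the 4 opened doors holds the car simply rules out those 4 locations and leaves the remaining 2 doors still equally likely by symmetry.
So P(the car behind door 3) = 1/2.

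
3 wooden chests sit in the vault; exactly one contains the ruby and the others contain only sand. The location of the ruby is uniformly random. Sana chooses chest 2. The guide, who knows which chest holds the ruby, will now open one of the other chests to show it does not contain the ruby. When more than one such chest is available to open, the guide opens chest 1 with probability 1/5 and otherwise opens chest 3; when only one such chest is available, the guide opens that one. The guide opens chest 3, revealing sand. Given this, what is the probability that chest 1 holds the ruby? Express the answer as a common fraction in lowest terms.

Apply Bayes' rule, conditioning on where the ruby actually is.
If it is in chest 1 (prior 1/3): only chest 3 is available, probability 1; weight (1/3)·1 = 1/3.
If it is in chest 2 (prior 1/3): chest 1 is available but not opened, probability 4/5; weight (1/3)·(4/5) = 4/15.
If it is in chest 3 (prior 1/3): the guide opened chest 3, so this case is ruled out; weight (1/3)·0 = 0.
The weights sum to 3/5.
So P(the ruby in chest 1 | the guide opened chest 3) = (1/3) / (3/5) = 5/9.

5/9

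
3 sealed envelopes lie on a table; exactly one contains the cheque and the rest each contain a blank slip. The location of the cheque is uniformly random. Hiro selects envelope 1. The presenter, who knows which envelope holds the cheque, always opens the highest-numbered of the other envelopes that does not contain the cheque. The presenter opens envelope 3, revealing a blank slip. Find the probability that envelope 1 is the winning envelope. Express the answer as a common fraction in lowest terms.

Consider each possible location of the cheque in turn.
If it is in either of envelopes 1 and 2 (prior 1/3 each): envelope 3 is the highest-numbered option available, probability 1; weight (1/3)·1 = 1/3 each.
If it is in envelope 3 (prior 1/3): the presenter opened envelope 3, so this case is ruled out; weight (1/3)·0 = 0.
The weights sum to 2/3.
So P(the cheque in envelope 1 | the presenter opened envelope 3) = (1/3) / (2/3) = 1/2.

1/2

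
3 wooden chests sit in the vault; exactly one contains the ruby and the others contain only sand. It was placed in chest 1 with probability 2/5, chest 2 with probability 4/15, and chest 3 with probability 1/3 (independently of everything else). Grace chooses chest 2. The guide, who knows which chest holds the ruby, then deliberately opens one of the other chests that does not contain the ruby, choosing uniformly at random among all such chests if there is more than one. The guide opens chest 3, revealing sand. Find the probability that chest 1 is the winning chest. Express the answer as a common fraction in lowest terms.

3/4

Consider each possible location of the ruby in turn.
If it is in chest 1 (prior 2/5): the guide has no choice, probability 1; weight (2/5)·1 = 2/5.
If it is in chest 2 (prior 4/15): the guide has 2 equally likely choices, so probability 1/2; weight (4/15)·(1/2) = 2/15.
If it is in chest 3 (prior 1/3): the guide opened chest 3, so this case is ruled out; weight (1/3)·0 = 0.
The weights sum to 8/15.
So P(the ruby in chest 1 | the guide opened chest 3) = (2/5) / (8/15) = 3/4.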